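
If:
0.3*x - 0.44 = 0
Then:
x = 1.47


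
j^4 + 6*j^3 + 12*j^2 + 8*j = j*(j + 2)^3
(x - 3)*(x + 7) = x^2 + 4*x - 21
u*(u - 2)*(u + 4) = u^3 + 2*u^2 - 8*u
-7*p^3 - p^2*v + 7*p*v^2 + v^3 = (-p + v)*(p + v)*(7*p + v)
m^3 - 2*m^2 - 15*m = m*(m - 5)*(m + 3)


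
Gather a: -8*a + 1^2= 1 - 8*a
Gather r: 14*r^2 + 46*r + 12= 14*r^2 + 46*r + 12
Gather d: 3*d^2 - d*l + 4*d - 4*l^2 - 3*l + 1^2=3*d^2 + d*(4 - l) - 4*l^2 - 3*l + 1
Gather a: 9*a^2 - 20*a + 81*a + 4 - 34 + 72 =9*a^2 + 61*a + 42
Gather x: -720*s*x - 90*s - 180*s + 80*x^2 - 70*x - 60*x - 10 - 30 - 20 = -270*s + 80*x^2 + x*(-720*s - 130) - 60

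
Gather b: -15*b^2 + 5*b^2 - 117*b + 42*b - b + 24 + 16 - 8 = -10*b^2 - 76*b + 32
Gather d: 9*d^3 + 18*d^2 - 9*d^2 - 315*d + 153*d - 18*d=9*d^3 + 9*d^2 - 180*d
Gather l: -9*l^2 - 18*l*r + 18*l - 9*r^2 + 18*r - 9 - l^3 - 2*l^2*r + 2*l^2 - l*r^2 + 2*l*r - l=-l^3 + l^2*(-2*r - 7) + l*(-r^2 - 16*r + 17) - 9*r^2 + 18*r - 9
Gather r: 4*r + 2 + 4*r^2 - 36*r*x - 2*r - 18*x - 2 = 4*r^2 + r*(2 - 36*x) - 18*x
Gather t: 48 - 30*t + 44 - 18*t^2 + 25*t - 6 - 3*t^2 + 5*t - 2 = 84 - 21*t^2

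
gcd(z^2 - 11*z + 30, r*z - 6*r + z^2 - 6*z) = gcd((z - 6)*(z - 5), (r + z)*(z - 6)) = z - 6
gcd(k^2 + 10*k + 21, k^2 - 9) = k + 3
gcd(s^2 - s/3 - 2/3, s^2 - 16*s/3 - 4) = s + 2/3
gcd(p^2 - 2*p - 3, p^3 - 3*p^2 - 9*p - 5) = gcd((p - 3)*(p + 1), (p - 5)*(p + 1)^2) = p + 1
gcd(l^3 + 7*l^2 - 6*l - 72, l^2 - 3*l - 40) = 1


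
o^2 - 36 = (o - 6)*(o + 6)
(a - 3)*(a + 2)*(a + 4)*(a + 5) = a^4 + 8*a^3 + 5*a^2 - 74*a - 120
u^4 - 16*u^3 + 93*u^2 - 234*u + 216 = (u - 6)*(u - 4)*(u - 3)^2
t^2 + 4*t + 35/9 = (t + 5/3)*(t + 7/3)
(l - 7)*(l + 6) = l^2 - l - 42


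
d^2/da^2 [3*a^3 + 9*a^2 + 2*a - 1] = 18*a + 18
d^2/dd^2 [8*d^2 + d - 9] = 16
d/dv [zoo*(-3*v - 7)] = zoo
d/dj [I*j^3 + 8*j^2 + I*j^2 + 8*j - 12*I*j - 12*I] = 3*I*j^2 + 2*j*(8 + I) + 8 - 12*I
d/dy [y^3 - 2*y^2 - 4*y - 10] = 3*y^2 - 4*y - 4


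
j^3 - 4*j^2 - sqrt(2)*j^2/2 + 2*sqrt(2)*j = j*(j - 4)*(j - sqrt(2)/2)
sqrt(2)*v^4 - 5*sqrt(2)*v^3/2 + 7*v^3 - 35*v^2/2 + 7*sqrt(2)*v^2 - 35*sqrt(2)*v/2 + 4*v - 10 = (v - 5/2)*(v + sqrt(2))*(v + 2*sqrt(2))*(sqrt(2)*v + 1)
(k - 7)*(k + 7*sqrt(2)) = k^2 - 7*k + 7*sqrt(2)*k - 49*sqrt(2)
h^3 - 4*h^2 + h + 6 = (h - 3)*(h - 2)*(h + 1)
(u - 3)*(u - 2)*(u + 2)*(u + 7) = u^4 + 4*u^3 - 25*u^2 - 16*u + 84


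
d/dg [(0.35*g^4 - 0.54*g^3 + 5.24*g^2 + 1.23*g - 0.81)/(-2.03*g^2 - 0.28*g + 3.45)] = (-1.421*g^5 + 0.8022*g^4 + 5.1324*g^3 - 4.5593*g^2 + 32.8674*g + 4.0167)/(4.1209*g^4 + 1.1368*g^3 - 13.9286*g^2 - 1.932*g + 11.9025)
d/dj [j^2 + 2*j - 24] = 2*j + 2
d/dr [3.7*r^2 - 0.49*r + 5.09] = 7.4*r - 0.49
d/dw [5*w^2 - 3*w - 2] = 10*w - 3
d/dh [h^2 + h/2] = 2*h + 1/2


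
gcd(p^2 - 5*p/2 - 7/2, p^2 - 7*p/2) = p - 7/2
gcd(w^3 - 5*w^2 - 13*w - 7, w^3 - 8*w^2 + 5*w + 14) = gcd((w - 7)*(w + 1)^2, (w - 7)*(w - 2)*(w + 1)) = w^2 - 6*w - 7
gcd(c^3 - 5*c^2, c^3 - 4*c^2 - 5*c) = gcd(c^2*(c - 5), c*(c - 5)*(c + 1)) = c^2 - 5*c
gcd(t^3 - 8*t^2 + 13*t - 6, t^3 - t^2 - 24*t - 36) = t - 6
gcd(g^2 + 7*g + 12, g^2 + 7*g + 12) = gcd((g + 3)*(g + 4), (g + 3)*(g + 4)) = g^2 + 7*g + 12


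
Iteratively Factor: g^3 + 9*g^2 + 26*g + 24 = (g + 3)*(g^2 + 6*g + 8) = (g + 2)*(g + 3)*(g + 4)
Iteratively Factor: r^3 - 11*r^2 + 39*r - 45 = (r - 3)*(r^2 - 8*r + 15) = (r - 5)*(r - 3)*(r - 3)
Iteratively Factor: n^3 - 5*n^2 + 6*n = (n - 3)*(n^2 - 2*n) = (n - 3)*(n - 2)*(n)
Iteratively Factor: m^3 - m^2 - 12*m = (m + 3)*(m^2 - 4*m) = m*(m + 3)*(m - 4)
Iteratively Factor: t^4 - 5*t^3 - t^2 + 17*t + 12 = (t + 1)*(t^3 - 6*t^2 + 5*t + 12) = (t + 1)^2*(t^2 - 7*t + 12) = (t - 4)*(t + 1)^2*(t - 3)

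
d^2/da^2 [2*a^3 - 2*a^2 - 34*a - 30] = 12*a - 4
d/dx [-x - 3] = -1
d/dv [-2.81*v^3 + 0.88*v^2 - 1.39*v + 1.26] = -8.43*v^2 + 1.76*v - 1.39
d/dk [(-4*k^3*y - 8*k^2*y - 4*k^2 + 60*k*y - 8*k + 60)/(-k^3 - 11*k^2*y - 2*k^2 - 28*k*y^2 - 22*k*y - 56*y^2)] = 4*(-(3*k^2 + 22*k*y + 4*k + 28*y^2 + 22*y)*(k^3*y + 2*k^2*y + k^2 - 15*k*y + 2*k - 15) + (3*k^2*y + 4*k*y + 2*k - 15*y + 2)*(k^3 + 11*k^2*y + 2*k^2 + 28*k*y^2 + 22*k*y + 56*y^2))/(k^3 + 11*k^2*y + 2*k^2 + 28*k*y^2 + 22*k*y + 56*y^2)^2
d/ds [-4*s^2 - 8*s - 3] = -8*s - 8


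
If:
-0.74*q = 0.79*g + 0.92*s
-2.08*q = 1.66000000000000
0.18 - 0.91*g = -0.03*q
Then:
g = 0.17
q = -0.80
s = 0.49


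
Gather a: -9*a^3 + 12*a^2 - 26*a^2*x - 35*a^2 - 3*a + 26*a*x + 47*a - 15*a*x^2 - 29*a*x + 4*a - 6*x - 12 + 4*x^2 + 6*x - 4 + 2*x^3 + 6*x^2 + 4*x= -9*a^3 + a^2*(-26*x - 23) + a*(-15*x^2 - 3*x + 48) + 2*x^3 + 10*x^2 + 4*x - 16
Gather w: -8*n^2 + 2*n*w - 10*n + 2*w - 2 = -8*n^2 - 10*n + w*(2*n + 2) - 2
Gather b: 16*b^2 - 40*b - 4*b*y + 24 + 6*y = 16*b^2 + b*(-4*y - 40) + 6*y + 24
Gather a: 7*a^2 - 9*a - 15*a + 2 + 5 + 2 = 7*a^2 - 24*a + 9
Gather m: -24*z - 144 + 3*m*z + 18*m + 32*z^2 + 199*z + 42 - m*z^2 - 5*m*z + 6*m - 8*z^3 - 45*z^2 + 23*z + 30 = m*(-z^2 - 2*z + 24) - 8*z^3 - 13*z^2 + 198*z - 72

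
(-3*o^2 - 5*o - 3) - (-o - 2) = -3*o^2 - 4*o - 1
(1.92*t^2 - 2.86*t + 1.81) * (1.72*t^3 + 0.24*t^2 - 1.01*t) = 3.3024*t^5 - 4.4584*t^4 + 0.4876*t^3 + 3.323*t^2 - 1.8281*t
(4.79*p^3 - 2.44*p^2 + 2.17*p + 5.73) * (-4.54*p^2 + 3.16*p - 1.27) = -21.7466*p^5 + 26.214*p^4 - 23.6455*p^3 - 16.0582*p^2 + 15.3509*p - 7.2771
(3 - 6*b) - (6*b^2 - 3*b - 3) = -6*b^2 - 3*b + 6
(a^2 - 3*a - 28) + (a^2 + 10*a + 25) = 2*a^2 + 7*a - 3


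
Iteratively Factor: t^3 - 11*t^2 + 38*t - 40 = (t - 4)*(t^2 - 7*t + 10) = (t - 5)*(t - 4)*(t - 2)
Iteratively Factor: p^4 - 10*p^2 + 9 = (p + 1)*(p^3 - p^2 - 9*p + 9) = (p - 3)*(p + 1)*(p^2 + 2*p - 3) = (p - 3)*(p + 1)*(p + 3)*(p - 1)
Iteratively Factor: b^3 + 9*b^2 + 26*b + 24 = (b + 2)*(b^2 + 7*b + 12) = (b + 2)*(b + 3)*(b + 4)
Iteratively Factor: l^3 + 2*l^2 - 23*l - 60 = (l + 3)*(l^2 - l - 20) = (l + 3)*(l + 4)*(l - 5)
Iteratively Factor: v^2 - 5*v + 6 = (v - 2)*(v - 3)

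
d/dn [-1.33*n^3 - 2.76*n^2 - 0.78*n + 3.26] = -3.99*n^2 - 5.52*n - 0.78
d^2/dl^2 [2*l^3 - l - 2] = 12*l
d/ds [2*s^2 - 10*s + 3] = 4*s - 10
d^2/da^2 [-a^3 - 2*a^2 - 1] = -6*a - 4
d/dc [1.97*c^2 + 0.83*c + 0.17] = 3.94*c + 0.83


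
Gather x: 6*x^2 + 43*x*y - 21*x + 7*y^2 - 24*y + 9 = 6*x^2 + x*(43*y - 21) + 7*y^2 - 24*y + 9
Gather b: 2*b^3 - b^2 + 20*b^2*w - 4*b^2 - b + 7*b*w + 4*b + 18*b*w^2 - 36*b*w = 2*b^3 + b^2*(20*w - 5) + b*(18*w^2 - 29*w + 3)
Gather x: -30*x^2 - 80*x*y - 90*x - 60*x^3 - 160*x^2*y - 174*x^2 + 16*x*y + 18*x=-60*x^3 + x^2*(-160*y - 204) + x*(-64*y - 72)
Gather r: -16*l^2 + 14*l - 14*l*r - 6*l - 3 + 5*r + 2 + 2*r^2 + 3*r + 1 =-16*l^2 + 8*l + 2*r^2 + r*(8 - 14*l)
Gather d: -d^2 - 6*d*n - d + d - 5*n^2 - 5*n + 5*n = -d^2 - 6*d*n - 5*n^2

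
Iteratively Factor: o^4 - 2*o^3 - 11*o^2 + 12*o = (o + 3)*(o^3 - 5*o^2 + 4*o) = o*(o + 3)*(o^2 - 5*o + 4) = o*(o - 4)*(o + 3)*(o - 1)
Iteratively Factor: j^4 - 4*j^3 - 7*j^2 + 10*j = (j - 5)*(j^3 + j^2 - 2*j) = (j - 5)*(j - 1)*(j^2 + 2*j) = j*(j - 5)*(j - 1)*(j + 2)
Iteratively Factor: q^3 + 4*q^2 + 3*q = (q + 1)*(q^2 + 3*q) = (q + 1)*(q + 3)*(q)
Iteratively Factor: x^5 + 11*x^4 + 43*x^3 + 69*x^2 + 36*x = (x + 4)*(x^4 + 7*x^3 + 15*x^2 + 9*x) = (x + 3)*(x + 4)*(x^3 + 4*x^2 + 3*x) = x*(x + 3)*(x + 4)*(x^2 + 4*x + 3) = x*(x + 1)*(x + 3)*(x + 4)*(x + 3)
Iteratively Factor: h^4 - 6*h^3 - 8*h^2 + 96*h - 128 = (h - 2)*(h^3 - 4*h^2 - 16*h + 64) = (h - 4)*(h - 2)*(h^2 - 16) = (h - 4)^2*(h - 2)*(h + 4)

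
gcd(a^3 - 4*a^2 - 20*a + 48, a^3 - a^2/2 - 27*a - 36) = a^2 - 2*a - 24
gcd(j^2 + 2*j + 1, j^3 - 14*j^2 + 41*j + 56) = j + 1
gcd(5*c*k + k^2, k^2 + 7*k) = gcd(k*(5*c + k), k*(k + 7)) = k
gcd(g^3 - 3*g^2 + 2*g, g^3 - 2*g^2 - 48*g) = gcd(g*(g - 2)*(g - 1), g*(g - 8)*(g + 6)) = g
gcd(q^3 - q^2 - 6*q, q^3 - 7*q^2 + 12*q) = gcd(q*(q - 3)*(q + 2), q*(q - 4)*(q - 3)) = q^2 - 3*q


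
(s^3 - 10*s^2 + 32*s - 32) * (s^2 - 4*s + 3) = s^5 - 14*s^4 + 75*s^3 - 190*s^2 + 224*s - 96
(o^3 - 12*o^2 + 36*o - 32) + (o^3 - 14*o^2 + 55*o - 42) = 2*o^3 - 26*o^2 + 91*o - 74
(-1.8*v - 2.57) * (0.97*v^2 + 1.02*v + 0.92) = -1.746*v^3 - 4.3289*v^2 - 4.2774*v - 2.3644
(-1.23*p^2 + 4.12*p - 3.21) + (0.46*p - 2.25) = -1.23*p^2 + 4.58*p - 5.46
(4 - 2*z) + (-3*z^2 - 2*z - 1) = -3*z^2 - 4*z + 3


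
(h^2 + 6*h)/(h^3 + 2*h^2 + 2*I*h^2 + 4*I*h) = (h + 6)/(h^2 + 2*h*(1 + I) + 4*I)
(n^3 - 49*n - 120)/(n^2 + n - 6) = (n^2 - 3*n - 40)/(n - 2)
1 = 1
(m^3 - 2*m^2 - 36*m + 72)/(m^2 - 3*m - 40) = (-m^3 + 2*m^2 + 36*m - 72)/(-m^2 + 3*m + 40)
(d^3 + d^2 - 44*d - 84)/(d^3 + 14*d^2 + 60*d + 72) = (d - 7)/(d + 6)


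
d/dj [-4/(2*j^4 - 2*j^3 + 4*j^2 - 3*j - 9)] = 4*(8*j^3 - 6*j^2 + 8*j - 3)/(-2*j^4 + 2*j^3 - 4*j^2 + 3*j + 9)^2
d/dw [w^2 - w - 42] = 2*w - 1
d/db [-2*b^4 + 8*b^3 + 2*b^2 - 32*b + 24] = -8*b^3 + 24*b^2 + 4*b - 32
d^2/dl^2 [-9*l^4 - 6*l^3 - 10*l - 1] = 36*l*(-3*l - 1)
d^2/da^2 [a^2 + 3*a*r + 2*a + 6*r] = 2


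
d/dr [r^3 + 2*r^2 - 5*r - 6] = 3*r^2 + 4*r - 5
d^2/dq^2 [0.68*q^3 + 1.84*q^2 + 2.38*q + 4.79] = 4.08*q + 3.68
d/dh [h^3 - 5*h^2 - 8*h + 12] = 3*h^2 - 10*h - 8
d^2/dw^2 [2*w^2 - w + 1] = 4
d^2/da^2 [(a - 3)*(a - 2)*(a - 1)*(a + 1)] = 12*a^2 - 30*a + 10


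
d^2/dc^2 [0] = 0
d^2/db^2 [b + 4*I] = 0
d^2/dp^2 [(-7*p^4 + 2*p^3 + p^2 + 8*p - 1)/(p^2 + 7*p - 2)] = 2*(-7*p^6 - 147*p^5 - 987*p^4 + 887*p^3 - 249*p^2 + 51*p + 65)/(p^6 + 21*p^5 + 141*p^4 + 259*p^3 - 282*p^2 + 84*p - 8)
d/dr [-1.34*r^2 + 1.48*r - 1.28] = 1.48 - 2.68*r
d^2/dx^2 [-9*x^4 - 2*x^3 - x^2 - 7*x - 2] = -108*x^2 - 12*x - 2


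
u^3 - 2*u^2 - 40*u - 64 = (u - 8)*(u + 2)*(u + 4)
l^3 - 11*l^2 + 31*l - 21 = (l - 7)*(l - 3)*(l - 1)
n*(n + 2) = n^2 + 2*n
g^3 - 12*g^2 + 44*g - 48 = (g - 6)*(g - 4)*(g - 2)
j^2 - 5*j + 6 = (j - 3)*(j - 2)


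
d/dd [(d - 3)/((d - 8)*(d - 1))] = (-d^2 + 6*d - 19)/(d^4 - 18*d^3 + 97*d^2 - 144*d + 64)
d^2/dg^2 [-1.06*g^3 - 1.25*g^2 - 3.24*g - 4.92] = -6.36*g - 2.5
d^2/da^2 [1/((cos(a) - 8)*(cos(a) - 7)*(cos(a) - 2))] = (-1352*(1 - cos(a)^2)^2 + 12*sin(a)^6 + 3*cos(a)^6 + 187*cos(a)^5 + 3106*cos(a)^3 - 198*cos(a)^2 - 17732*cos(a) + 12324)/((cos(a) - 8)^3*(cos(a) - 7)^3*(cos(a) - 2)^3)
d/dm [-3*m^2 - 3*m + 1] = -6*m - 3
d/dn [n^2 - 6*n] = 2*n - 6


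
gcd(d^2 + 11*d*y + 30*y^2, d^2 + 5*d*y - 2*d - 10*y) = d + 5*y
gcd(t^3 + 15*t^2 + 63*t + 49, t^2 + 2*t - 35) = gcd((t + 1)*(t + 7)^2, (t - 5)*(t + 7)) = t + 7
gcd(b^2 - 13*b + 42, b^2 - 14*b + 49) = b - 7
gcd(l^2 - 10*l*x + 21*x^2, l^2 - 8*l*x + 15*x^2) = -l + 3*x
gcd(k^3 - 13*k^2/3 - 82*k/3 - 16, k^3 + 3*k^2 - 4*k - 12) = k + 3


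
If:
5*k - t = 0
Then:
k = t/5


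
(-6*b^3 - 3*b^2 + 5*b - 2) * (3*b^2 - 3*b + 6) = -18*b^5 + 9*b^4 - 12*b^3 - 39*b^2 + 36*b - 12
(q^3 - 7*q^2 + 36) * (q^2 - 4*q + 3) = q^5 - 11*q^4 + 31*q^3 + 15*q^2 - 144*q + 108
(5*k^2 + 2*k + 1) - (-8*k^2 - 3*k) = 13*k^2 + 5*k + 1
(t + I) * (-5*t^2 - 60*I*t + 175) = -5*t^3 - 65*I*t^2 + 235*t + 175*I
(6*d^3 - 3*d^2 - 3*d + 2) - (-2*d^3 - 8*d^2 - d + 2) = 8*d^3 + 5*d^2 - 2*d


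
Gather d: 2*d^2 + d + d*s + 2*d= 2*d^2 + d*(s + 3)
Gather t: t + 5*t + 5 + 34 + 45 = 6*t + 84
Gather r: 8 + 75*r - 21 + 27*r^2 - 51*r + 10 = 27*r^2 + 24*r - 3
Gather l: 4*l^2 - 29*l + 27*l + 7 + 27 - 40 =4*l^2 - 2*l - 6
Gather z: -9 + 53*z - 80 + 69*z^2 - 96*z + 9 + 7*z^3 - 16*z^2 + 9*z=7*z^3 + 53*z^2 - 34*z - 80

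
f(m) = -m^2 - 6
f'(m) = -2*m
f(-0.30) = -6.09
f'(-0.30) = 0.60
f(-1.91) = -9.65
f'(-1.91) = 3.82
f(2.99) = -14.94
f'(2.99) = -5.98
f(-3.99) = -21.92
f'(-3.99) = 7.98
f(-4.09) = -22.73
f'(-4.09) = 8.18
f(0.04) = -6.00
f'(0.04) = -0.08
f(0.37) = -6.14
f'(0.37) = -0.74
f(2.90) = -14.41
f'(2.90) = -5.80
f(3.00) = -15.00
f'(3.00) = -6.00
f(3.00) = -15.00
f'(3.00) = -6.00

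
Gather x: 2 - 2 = 0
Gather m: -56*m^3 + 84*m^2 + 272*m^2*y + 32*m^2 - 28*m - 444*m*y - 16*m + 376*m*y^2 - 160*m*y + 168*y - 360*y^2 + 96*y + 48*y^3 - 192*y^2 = -56*m^3 + m^2*(272*y + 116) + m*(376*y^2 - 604*y - 44) + 48*y^3 - 552*y^2 + 264*y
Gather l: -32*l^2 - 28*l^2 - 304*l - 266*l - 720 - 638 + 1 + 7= -60*l^2 - 570*l - 1350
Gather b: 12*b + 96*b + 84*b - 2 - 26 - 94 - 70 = 192*b - 192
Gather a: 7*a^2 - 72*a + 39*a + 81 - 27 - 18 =7*a^2 - 33*a + 36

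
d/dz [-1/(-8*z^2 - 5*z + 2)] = (-16*z - 5)/(8*z^2 + 5*z - 2)^2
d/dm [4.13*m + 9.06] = 4.13000000000000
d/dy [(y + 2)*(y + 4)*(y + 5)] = 3*y^2 + 22*y + 38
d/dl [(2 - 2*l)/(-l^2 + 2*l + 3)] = 2*(-l^2 + 2*l - 5)/(l^4 - 4*l^3 - 2*l^2 + 12*l + 9)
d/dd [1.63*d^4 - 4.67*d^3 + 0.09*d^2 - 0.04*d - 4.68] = 6.52*d^3 - 14.01*d^2 + 0.18*d - 0.04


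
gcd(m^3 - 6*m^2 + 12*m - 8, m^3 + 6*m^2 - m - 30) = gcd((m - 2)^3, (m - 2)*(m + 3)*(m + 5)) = m - 2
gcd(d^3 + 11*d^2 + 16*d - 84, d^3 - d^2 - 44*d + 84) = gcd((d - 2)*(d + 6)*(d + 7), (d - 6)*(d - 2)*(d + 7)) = d^2 + 5*d - 14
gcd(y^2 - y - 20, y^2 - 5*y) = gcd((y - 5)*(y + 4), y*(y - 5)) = y - 5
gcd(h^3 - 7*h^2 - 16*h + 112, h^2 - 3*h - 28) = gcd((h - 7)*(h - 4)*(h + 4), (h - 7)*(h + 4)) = h^2 - 3*h - 28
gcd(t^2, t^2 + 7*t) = t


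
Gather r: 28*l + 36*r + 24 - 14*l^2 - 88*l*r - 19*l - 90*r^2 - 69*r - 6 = -14*l^2 + 9*l - 90*r^2 + r*(-88*l - 33) + 18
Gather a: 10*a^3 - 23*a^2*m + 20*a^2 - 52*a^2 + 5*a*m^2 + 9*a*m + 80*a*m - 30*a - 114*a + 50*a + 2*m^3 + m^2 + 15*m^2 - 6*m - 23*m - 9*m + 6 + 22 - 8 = 10*a^3 + a^2*(-23*m - 32) + a*(5*m^2 + 89*m - 94) + 2*m^3 + 16*m^2 - 38*m + 20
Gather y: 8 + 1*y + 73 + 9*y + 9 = 10*y + 90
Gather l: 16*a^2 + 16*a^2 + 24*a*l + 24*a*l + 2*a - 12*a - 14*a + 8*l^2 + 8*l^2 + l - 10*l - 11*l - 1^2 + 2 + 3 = 32*a^2 - 24*a + 16*l^2 + l*(48*a - 20) + 4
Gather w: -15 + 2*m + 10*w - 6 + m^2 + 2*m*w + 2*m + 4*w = m^2 + 4*m + w*(2*m + 14) - 21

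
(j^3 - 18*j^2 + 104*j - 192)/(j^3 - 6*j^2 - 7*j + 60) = (j^2 - 14*j + 48)/(j^2 - 2*j - 15)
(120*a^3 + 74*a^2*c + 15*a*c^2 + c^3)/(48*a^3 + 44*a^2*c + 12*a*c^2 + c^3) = (5*a + c)/(2*a + c)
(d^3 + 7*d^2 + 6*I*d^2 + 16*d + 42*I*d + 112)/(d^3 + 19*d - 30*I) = (d^2 + d*(7 + 8*I) + 56*I)/(d^2 + 2*I*d + 15)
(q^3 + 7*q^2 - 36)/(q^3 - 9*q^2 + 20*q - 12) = (q^2 + 9*q + 18)/(q^2 - 7*q + 6)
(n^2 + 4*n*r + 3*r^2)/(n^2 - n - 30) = (n^2 + 4*n*r + 3*r^2)/(n^2 - n - 30)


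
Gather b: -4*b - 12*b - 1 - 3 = -16*b - 4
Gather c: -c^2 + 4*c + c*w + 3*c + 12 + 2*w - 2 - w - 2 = -c^2 + c*(w + 7) + w + 8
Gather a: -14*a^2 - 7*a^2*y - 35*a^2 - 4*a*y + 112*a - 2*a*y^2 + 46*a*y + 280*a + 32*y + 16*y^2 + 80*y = a^2*(-7*y - 49) + a*(-2*y^2 + 42*y + 392) + 16*y^2 + 112*y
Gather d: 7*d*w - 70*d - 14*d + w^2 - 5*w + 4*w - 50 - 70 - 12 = d*(7*w - 84) + w^2 - w - 132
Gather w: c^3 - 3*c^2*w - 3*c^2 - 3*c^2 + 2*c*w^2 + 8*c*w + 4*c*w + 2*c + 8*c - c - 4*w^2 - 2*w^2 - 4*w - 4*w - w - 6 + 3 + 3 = c^3 - 6*c^2 + 9*c + w^2*(2*c - 6) + w*(-3*c^2 + 12*c - 9)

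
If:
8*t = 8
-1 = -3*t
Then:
No Solution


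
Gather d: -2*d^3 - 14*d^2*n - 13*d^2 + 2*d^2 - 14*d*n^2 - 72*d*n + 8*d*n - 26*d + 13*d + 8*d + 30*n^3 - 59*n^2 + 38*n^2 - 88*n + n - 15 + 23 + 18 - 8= -2*d^3 + d^2*(-14*n - 11) + d*(-14*n^2 - 64*n - 5) + 30*n^3 - 21*n^2 - 87*n + 18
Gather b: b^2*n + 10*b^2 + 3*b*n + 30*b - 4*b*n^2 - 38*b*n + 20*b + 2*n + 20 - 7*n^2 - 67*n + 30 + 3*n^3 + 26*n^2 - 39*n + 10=b^2*(n + 10) + b*(-4*n^2 - 35*n + 50) + 3*n^3 + 19*n^2 - 104*n + 60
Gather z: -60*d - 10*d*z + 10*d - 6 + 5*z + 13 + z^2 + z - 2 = -50*d + z^2 + z*(6 - 10*d) + 5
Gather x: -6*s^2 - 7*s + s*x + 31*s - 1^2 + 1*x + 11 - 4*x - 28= -6*s^2 + 24*s + x*(s - 3) - 18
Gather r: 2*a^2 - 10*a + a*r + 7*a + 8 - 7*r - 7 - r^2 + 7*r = 2*a^2 + a*r - 3*a - r^2 + 1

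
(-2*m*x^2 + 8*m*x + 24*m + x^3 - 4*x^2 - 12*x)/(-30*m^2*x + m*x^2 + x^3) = (-2*m*x^2 + 8*m*x + 24*m + x^3 - 4*x^2 - 12*x)/(x*(-30*m^2 + m*x + x^2))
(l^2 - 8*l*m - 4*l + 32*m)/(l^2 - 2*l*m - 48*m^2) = (l - 4)/(l + 6*m)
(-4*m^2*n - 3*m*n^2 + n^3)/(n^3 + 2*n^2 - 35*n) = (-4*m^2 - 3*m*n + n^2)/(n^2 + 2*n - 35)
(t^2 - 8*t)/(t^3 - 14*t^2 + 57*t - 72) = t/(t^2 - 6*t + 9)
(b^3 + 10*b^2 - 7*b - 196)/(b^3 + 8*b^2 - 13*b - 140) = (b + 7)/(b + 5)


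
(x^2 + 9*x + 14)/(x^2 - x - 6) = (x + 7)/(x - 3)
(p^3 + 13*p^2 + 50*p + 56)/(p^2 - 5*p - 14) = (p^2 + 11*p + 28)/(p - 7)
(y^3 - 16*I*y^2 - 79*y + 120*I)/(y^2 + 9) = (y^2 - 13*I*y - 40)/(y + 3*I)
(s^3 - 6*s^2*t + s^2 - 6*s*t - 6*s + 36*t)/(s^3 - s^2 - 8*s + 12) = (s - 6*t)/(s - 2)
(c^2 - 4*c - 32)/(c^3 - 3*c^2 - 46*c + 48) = (c + 4)/(c^2 + 5*c - 6)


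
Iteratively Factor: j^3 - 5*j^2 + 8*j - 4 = (j - 2)*(j^2 - 3*j + 2) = (j - 2)^2*(j - 1)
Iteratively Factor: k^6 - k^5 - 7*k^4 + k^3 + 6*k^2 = (k + 1)*(k^5 - 2*k^4 - 5*k^3 + 6*k^2) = (k - 3)*(k + 1)*(k^4 + k^3 - 2*k^2) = k*(k - 3)*(k + 1)*(k^3 + k^2 - 2*k) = k*(k - 3)*(k - 1)*(k + 1)*(k^2 + 2*k) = k^2*(k - 3)*(k - 1)*(k + 1)*(k + 2)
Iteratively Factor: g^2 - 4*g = (g - 4)*(g)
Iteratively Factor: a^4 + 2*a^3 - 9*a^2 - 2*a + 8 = (a - 1)*(a^3 + 3*a^2 - 6*a - 8) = (a - 1)*(a + 4)*(a^2 - a - 2) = (a - 2)*(a - 1)*(a + 4)*(a + 1)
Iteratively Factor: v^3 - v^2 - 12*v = (v + 3)*(v^2 - 4*v) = v*(v + 3)*(v - 4)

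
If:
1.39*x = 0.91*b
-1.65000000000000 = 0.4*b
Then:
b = -4.12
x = -2.70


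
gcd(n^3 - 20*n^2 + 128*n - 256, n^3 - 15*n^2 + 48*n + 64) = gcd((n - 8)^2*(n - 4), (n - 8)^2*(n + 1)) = n^2 - 16*n + 64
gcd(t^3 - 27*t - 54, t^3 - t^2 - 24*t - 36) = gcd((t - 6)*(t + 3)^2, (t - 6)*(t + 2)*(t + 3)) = t^2 - 3*t - 18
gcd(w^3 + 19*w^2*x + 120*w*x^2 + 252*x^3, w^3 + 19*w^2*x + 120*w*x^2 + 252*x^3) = w^3 + 19*w^2*x + 120*w*x^2 + 252*x^3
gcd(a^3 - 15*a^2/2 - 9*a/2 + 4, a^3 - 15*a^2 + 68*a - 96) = a - 8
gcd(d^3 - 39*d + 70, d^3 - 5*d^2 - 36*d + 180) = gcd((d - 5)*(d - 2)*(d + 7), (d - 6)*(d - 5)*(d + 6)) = d - 5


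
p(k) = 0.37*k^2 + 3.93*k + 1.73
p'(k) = 0.74*k + 3.93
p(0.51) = 3.83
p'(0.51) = 4.31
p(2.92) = 16.36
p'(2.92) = 6.09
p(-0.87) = -1.41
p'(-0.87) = 3.29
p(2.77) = 15.46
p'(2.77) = 5.98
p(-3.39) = -7.34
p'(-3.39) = 1.42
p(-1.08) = -2.08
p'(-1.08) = 3.13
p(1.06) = 6.31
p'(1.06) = 4.71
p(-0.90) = -1.51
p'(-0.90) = 3.26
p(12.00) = 102.17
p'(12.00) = 12.81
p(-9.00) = -3.67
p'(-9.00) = -2.73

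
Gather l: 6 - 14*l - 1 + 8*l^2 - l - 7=8*l^2 - 15*l - 2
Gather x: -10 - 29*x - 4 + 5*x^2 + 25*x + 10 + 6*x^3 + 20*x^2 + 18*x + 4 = 6*x^3 + 25*x^2 + 14*x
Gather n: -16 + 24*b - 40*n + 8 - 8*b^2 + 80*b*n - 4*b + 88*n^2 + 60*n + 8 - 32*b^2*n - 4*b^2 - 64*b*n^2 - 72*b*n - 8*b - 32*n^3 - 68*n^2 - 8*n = -12*b^2 + 12*b - 32*n^3 + n^2*(20 - 64*b) + n*(-32*b^2 + 8*b + 12)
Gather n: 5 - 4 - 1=0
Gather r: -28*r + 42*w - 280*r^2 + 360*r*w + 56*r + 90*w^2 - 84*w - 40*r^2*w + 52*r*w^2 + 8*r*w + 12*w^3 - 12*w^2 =r^2*(-40*w - 280) + r*(52*w^2 + 368*w + 28) + 12*w^3 + 78*w^2 - 42*w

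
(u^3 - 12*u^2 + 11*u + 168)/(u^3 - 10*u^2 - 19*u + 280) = (u + 3)/(u + 5)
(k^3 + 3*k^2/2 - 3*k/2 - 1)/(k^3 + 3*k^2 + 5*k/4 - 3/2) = 2*(2*k^2 - k - 1)/(4*k^2 + 4*k - 3)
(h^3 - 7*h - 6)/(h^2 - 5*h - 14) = (h^2 - 2*h - 3)/(h - 7)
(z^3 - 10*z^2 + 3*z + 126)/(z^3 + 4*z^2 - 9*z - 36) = (z^2 - 13*z + 42)/(z^2 + z - 12)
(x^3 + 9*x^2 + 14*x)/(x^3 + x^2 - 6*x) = (x^2 + 9*x + 14)/(x^2 + x - 6)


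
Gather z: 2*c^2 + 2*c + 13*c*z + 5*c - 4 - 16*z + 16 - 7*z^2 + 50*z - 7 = 2*c^2 + 7*c - 7*z^2 + z*(13*c + 34) + 5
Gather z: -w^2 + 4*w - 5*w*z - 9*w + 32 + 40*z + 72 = -w^2 - 5*w + z*(40 - 5*w) + 104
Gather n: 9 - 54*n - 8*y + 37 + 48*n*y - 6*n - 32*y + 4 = n*(48*y - 60) - 40*y + 50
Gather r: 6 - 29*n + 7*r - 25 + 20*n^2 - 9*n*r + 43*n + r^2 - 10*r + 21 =20*n^2 + 14*n + r^2 + r*(-9*n - 3) + 2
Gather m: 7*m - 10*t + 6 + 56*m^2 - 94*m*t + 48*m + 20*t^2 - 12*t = 56*m^2 + m*(55 - 94*t) + 20*t^2 - 22*t + 6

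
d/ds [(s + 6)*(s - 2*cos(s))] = s + (s + 6)*(2*sin(s) + 1) - 2*cos(s)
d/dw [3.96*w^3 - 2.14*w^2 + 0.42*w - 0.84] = 11.88*w^2 - 4.28*w + 0.42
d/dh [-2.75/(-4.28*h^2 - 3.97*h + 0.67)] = (-23.54*h - 10.9175)/(4.28*h^2 + 3.97*h - 0.67)^2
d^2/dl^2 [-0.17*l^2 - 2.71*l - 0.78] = -0.340000000000000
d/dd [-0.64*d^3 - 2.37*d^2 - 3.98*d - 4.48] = -1.92*d^2 - 4.74*d - 3.98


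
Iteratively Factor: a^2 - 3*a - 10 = (a - 5)*(a + 2)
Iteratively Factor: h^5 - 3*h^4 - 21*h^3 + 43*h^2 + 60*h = (h - 3)*(h^4 - 21*h^2 - 20*h) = h*(h - 3)*(h^3 - 21*h - 20) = h*(h - 5)*(h - 3)*(h^2 + 5*h + 4) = h*(h - 5)*(h - 3)*(h + 1)*(h + 4)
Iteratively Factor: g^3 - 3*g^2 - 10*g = (g + 2)*(g^2 - 5*g) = (g - 5)*(g + 2)*(g)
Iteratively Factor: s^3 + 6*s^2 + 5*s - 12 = (s - 1)*(s^2 + 7*s + 12) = (s - 1)*(s + 4)*(s + 3)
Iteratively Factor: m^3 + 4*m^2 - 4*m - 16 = (m + 2)*(m^2 + 2*m - 8) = (m - 2)*(m + 2)*(m + 4)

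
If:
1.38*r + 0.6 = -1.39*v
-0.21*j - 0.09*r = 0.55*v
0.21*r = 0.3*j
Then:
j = -0.54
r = -0.77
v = 0.33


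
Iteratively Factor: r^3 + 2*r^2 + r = (r + 1)*(r^2 + r) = (r + 1)^2*(r)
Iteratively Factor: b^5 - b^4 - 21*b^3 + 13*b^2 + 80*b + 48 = (b + 1)*(b^4 - 2*b^3 - 19*b^2 + 32*b + 48) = (b - 3)*(b + 1)*(b^3 + b^2 - 16*b - 16) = (b - 3)*(b + 1)^2*(b^2 - 16) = (b - 3)*(b + 1)^2*(b + 4)*(b - 4)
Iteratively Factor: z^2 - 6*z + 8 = (z - 2)*(z - 4)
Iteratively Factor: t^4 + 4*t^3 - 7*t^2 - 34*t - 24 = (t - 3)*(t^3 + 7*t^2 + 14*t + 8) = (t - 3)*(t + 4)*(t^2 + 3*t + 2) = (t - 3)*(t + 2)*(t + 4)*(t + 1)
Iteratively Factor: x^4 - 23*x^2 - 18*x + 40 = (x - 5)*(x^3 + 5*x^2 + 2*x - 8) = (x - 5)*(x - 1)*(x^2 + 6*x + 8) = (x - 5)*(x - 1)*(x + 4)*(x + 2)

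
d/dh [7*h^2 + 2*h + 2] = 14*h + 2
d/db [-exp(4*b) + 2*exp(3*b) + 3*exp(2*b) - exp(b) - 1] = (-4*exp(3*b) + 6*exp(2*b) + 6*exp(b) - 1)*exp(b)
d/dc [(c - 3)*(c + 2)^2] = (c + 2)*(3*c - 4)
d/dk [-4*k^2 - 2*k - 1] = -8*k - 2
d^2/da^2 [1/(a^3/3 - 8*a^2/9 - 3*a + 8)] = 18*((8 - 9*a)*(3*a^3 - 8*a^2 - 27*a + 72) + (-9*a^2 + 16*a + 27)^2)/(3*a^3 - 8*a^2 - 27*a + 72)^3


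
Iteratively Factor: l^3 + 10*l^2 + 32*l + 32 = (l + 2)*(l^2 + 8*l + 16) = (l + 2)*(l + 4)*(l + 4)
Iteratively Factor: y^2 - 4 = (y - 2)*(y + 2)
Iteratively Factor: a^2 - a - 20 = (a + 4)*(a - 5)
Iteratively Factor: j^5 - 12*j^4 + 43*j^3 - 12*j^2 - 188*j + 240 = (j - 5)*(j^4 - 7*j^3 + 8*j^2 + 28*j - 48) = (j - 5)*(j - 2)*(j^3 - 5*j^2 - 2*j + 24) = (j - 5)*(j - 2)*(j + 2)*(j^2 - 7*j + 12) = (j - 5)*(j - 3)*(j - 2)*(j + 2)*(j - 4)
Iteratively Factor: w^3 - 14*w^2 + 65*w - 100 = (w - 5)*(w^2 - 9*w + 20) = (w - 5)^2*(w - 4)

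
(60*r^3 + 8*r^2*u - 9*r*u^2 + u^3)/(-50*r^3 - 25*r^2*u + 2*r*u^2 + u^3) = (-6*r + u)/(5*r + u)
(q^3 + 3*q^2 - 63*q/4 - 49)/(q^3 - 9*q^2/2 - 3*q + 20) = (4*q^2 + 28*q + 49)/(2*(2*q^2 - q - 10))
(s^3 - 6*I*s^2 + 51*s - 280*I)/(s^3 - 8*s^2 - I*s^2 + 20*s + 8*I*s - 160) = (s^2 - I*s + 56)/(s^2 + 4*s*(-2 + I) - 32*I)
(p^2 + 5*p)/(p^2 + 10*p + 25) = p/(p + 5)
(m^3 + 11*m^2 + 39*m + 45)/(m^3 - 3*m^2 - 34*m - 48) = (m^2 + 8*m + 15)/(m^2 - 6*m - 16)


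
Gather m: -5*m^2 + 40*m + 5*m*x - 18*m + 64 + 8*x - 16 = -5*m^2 + m*(5*x + 22) + 8*x + 48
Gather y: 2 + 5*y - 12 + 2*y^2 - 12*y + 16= 2*y^2 - 7*y + 6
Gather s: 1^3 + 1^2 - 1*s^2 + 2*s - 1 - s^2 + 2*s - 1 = -2*s^2 + 4*s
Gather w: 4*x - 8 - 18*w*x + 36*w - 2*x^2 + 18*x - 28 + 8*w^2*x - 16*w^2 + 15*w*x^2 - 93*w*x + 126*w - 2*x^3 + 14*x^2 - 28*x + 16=w^2*(8*x - 16) + w*(15*x^2 - 111*x + 162) - 2*x^3 + 12*x^2 - 6*x - 20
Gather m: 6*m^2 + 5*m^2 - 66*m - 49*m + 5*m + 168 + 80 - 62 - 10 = 11*m^2 - 110*m + 176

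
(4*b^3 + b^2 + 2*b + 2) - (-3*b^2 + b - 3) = 4*b^3 + 4*b^2 + b + 5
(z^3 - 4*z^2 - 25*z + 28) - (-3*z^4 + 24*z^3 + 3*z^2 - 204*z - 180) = 3*z^4 - 23*z^3 - 7*z^2 + 179*z + 208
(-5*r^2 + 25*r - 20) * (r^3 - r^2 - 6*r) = -5*r^5 + 30*r^4 - 15*r^3 - 130*r^2 + 120*r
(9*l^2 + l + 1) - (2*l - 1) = 9*l^2 - l + 2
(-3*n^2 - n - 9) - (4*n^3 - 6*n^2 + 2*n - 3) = -4*n^3 + 3*n^2 - 3*n - 6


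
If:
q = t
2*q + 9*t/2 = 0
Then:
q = 0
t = 0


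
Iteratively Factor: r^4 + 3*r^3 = (r)*(r^3 + 3*r^2) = r^2*(r^2 + 3*r) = r^2*(r + 3)*(r)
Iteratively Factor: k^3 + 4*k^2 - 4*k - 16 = (k - 2)*(k^2 + 6*k + 8) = (k - 2)*(k + 4)*(k + 2)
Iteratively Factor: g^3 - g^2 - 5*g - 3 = (g + 1)*(g^2 - 2*g - 3) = (g - 3)*(g + 1)*(g + 1)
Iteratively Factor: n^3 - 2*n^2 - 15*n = (n + 3)*(n^2 - 5*n) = (n - 5)*(n + 3)*(n)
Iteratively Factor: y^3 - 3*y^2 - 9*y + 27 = (y + 3)*(y^2 - 6*y + 9) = (y - 3)*(y + 3)*(y - 3)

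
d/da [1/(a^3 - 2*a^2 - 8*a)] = (-3*a^2 + 4*a + 8)/(a^2*(-a^2 + 2*a + 8)^2)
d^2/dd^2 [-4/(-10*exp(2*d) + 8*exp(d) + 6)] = 8*((1 - 5*exp(d))*(-5*exp(2*d) + 4*exp(d) + 3) - 2*(5*exp(d) - 2)^2*exp(d))*exp(d)/(-5*exp(2*d) + 4*exp(d) + 3)^3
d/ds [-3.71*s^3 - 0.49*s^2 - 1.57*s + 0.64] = -11.13*s^2 - 0.98*s - 1.57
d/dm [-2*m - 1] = -2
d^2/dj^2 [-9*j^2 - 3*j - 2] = -18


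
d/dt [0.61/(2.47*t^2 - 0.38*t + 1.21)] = (0.2318 - 3.0134*t)/(2.47*t^2 - 0.38*t + 1.21)^2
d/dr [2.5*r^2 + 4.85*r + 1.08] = 5.0*r + 4.85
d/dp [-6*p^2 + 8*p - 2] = 8 - 12*p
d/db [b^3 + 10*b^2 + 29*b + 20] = 3*b^2 + 20*b + 29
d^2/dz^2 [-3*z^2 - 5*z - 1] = -6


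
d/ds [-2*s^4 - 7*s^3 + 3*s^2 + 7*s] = -8*s^3 - 21*s^2 + 6*s + 7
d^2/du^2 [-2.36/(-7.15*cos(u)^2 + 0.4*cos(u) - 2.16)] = (-482.5964*(1 - cos(u)^2)^2 + 20.2488*cos(u)^3 - 95.8844399999999*cos(u)^2 - 42.53664*cos(u) + 410.45592)/(7.15*cos(u)^2 - 0.4*cos(u) + 2.16)^3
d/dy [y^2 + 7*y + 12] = 2*y + 7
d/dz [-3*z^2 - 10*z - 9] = -6*z - 10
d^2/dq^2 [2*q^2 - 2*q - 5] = 4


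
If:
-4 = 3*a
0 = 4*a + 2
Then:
No Solution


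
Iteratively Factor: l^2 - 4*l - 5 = (l - 5)*(l + 1)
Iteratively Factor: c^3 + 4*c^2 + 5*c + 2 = (c + 2)*(c^2 + 2*c + 1) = (c + 1)*(c + 2)*(c + 1)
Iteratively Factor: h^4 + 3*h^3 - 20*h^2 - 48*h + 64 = (h - 1)*(h^3 + 4*h^2 - 16*h - 64) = (h - 4)*(h - 1)*(h^2 + 8*h + 16) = (h - 4)*(h - 1)*(h + 4)*(h + 4)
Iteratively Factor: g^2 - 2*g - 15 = (g + 3)*(g - 5)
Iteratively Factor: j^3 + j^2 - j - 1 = (j - 1)*(j^2 + 2*j + 1) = (j - 1)*(j + 1)*(j + 1)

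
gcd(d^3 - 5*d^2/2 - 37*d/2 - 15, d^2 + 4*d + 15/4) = d + 5/2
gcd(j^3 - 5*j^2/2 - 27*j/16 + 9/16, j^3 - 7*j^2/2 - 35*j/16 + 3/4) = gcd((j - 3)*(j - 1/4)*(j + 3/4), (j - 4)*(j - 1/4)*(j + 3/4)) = j^2 + j/2 - 3/16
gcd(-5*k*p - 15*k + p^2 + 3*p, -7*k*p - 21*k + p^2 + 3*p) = p + 3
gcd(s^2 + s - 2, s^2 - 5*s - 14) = s + 2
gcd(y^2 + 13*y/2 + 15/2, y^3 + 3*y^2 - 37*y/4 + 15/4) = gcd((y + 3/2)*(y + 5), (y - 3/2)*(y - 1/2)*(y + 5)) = y + 5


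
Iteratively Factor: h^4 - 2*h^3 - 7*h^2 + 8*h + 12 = (h + 1)*(h^3 - 3*h^2 - 4*h + 12) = (h + 1)*(h + 2)*(h^2 - 5*h + 6) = (h - 3)*(h + 1)*(h + 2)*(h - 2)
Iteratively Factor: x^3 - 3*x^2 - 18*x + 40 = (x - 2)*(x^2 - x - 20) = (x - 5)*(x - 2)*(x + 4)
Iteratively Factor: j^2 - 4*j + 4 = (j - 2)*(j - 2)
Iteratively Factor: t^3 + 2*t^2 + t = (t + 1)*(t^2 + t) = (t + 1)^2*(t)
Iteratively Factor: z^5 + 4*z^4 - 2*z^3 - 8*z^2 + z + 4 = (z + 1)*(z^4 + 3*z^3 - 5*z^2 - 3*z + 4) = (z - 1)*(z + 1)*(z^3 + 4*z^2 - z - 4) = (z - 1)^2*(z + 1)*(z^2 + 5*z + 4) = (z - 1)^2*(z + 1)^2*(z + 4)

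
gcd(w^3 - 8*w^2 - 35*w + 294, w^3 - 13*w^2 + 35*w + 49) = w^2 - 14*w + 49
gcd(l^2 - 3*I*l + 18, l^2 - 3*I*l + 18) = l^2 - 3*I*l + 18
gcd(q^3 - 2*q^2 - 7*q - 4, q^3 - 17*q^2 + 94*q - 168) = q - 4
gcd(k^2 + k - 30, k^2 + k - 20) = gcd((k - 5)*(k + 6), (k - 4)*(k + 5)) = 1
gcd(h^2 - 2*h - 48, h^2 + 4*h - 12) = h + 6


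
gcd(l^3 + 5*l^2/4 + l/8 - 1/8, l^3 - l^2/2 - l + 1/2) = l + 1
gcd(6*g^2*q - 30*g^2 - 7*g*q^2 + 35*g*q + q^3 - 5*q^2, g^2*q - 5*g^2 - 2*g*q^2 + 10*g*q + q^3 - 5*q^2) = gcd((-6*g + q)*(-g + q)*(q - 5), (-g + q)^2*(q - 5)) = -g*q + 5*g + q^2 - 5*q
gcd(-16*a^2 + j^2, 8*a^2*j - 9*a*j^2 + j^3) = 1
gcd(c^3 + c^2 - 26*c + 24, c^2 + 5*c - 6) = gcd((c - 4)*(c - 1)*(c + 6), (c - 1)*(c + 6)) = c^2 + 5*c - 6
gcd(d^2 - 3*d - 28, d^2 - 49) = d - 7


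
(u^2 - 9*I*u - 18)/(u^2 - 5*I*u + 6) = (u - 3*I)/(u + I)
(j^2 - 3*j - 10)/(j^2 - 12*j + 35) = (j + 2)/(j - 7)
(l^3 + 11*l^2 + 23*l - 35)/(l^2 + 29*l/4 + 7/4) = 4*(l^2 + 4*l - 5)/(4*l + 1)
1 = 1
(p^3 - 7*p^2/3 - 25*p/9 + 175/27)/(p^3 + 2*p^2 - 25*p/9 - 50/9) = (p - 7/3)/(p + 2)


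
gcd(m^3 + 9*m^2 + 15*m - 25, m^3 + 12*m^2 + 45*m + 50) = m^2 + 10*m + 25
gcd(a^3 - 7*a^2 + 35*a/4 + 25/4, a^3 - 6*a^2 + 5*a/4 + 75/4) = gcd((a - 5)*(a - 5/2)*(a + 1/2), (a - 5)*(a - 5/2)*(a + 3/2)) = a^2 - 15*a/2 + 25/2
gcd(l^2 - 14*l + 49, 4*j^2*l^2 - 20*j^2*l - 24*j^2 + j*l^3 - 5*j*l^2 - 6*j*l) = 1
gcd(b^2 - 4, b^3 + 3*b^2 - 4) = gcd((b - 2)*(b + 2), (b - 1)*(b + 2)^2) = b + 2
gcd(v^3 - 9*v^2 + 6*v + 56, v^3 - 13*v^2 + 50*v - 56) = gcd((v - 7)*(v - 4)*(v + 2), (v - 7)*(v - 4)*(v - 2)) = v^2 - 11*v + 28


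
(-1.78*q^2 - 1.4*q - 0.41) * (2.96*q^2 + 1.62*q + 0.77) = -5.2688*q^4 - 7.0276*q^3 - 4.8522*q^2 - 1.7422*q - 0.3157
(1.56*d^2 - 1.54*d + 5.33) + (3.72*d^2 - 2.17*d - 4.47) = 5.28*d^2 - 3.71*d + 0.86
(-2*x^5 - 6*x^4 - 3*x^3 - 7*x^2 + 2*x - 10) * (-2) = 4*x^5 + 12*x^4 + 6*x^3 + 14*x^2 - 4*x + 20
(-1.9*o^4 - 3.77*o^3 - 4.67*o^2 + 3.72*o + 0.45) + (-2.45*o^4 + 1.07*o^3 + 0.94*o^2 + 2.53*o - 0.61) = -4.35*o^4 - 2.7*o^3 - 3.73*o^2 + 6.25*o - 0.16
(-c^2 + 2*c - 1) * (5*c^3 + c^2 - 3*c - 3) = -5*c^5 + 9*c^4 - 4*c^2 - 3*c + 3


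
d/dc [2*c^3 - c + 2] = 6*c^2 - 1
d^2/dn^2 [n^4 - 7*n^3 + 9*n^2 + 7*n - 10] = 12*n^2 - 42*n + 18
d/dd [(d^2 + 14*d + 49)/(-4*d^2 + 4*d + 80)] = 3*(5*d^2 + 46*d + 77)/(4*(d^4 - 2*d^3 - 39*d^2 + 40*d + 400))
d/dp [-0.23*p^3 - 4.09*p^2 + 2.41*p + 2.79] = -0.69*p^2 - 8.18*p + 2.41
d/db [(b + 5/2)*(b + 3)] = 2*b + 11/2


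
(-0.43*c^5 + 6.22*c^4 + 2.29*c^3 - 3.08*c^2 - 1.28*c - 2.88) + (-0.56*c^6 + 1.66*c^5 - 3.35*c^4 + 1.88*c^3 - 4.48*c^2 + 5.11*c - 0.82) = -0.56*c^6 + 1.23*c^5 + 2.87*c^4 + 4.17*c^3 - 7.56*c^2 + 3.83*c - 3.7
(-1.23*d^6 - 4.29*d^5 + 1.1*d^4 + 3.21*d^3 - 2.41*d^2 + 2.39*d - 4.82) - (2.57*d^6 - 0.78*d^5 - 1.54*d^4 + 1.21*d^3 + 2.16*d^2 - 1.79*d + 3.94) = -3.8*d^6 - 3.51*d^5 + 2.64*d^4 + 2.0*d^3 - 4.57*d^2 + 4.18*d - 8.76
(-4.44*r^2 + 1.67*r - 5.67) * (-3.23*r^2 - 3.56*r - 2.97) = 14.3412*r^4 + 10.4123*r^3 + 25.5557*r^2 + 15.2253*r + 16.8399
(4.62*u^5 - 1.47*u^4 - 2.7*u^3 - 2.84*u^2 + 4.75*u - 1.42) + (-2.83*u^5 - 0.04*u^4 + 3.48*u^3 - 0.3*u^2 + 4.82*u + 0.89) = 1.79*u^5 - 1.51*u^4 + 0.78*u^3 - 3.14*u^2 + 9.57*u - 0.53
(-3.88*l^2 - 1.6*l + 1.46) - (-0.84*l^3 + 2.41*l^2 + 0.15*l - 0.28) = 0.84*l^3 - 6.29*l^2 - 1.75*l + 1.74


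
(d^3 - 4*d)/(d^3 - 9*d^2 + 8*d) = (d^2 - 4)/(d^2 - 9*d + 8)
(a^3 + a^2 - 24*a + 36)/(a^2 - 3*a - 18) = (-a^3 - a^2 + 24*a - 36)/(-a^2 + 3*a + 18)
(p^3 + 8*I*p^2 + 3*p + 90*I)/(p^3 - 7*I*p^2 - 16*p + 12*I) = (p^2 + 11*I*p - 30)/(p^2 - 4*I*p - 4)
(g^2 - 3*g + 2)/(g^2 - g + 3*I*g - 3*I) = (g - 2)/(g + 3*I)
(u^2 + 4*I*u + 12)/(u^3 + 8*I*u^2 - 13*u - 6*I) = (u - 2*I)/(u^2 + 2*I*u - 1)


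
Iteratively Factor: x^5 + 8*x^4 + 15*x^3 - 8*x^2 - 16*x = (x + 1)*(x^4 + 7*x^3 + 8*x^2 - 16*x) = (x + 1)*(x + 4)*(x^3 + 3*x^2 - 4*x) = (x - 1)*(x + 1)*(x + 4)*(x^2 + 4*x) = x*(x - 1)*(x + 1)*(x + 4)*(x + 4)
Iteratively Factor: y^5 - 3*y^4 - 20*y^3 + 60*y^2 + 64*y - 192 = (y - 3)*(y^4 - 20*y^2 + 64) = (y - 3)*(y + 4)*(y^3 - 4*y^2 - 4*y + 16) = (y - 3)*(y - 2)*(y + 4)*(y^2 - 2*y - 8) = (y - 3)*(y - 2)*(y + 2)*(y + 4)*(y - 4)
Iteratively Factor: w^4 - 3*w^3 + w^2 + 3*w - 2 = (w - 1)*(w^3 - 2*w^2 - w + 2) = (w - 2)*(w - 1)*(w^2 - 1) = (w - 2)*(w - 1)*(w + 1)*(w - 1)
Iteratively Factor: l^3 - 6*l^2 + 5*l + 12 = (l - 4)*(l^2 - 2*l - 3) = (l - 4)*(l - 3)*(l + 1)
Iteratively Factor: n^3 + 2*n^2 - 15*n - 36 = (n + 3)*(n^2 - n - 12) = (n - 4)*(n + 3)*(n + 3)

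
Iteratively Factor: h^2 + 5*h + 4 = (h + 4)*(h + 1)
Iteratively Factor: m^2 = (m)*(m)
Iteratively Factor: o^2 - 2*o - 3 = (o + 1)*(o - 3)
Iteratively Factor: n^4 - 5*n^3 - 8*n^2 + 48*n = (n - 4)*(n^3 - n^2 - 12*n) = (n - 4)*(n + 3)*(n^2 - 4*n) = n*(n - 4)*(n + 3)*(n - 4)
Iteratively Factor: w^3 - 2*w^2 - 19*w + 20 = (w - 1)*(w^2 - w - 20) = (w - 1)*(w + 4)*(w - 5)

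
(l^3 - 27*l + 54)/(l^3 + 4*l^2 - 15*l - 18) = (l - 3)/(l + 1)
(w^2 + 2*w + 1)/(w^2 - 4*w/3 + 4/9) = 9*(w^2 + 2*w + 1)/(9*w^2 - 12*w + 4)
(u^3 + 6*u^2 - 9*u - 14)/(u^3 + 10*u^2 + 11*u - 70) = (u + 1)/(u + 5)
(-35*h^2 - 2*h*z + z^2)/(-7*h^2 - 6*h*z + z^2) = (5*h + z)/(h + z)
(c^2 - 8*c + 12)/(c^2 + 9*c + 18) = (c^2 - 8*c + 12)/(c^2 + 9*c + 18)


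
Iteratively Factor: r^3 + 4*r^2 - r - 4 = (r + 1)*(r^2 + 3*r - 4) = (r - 1)*(r + 1)*(r + 4)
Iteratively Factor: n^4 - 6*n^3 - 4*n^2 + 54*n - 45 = (n - 1)*(n^3 - 5*n^2 - 9*n + 45) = (n - 3)*(n - 1)*(n^2 - 2*n - 15) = (n - 5)*(n - 3)*(n - 1)*(n + 3)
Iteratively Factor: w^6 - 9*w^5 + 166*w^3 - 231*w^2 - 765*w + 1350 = (w - 5)*(w^5 - 4*w^4 - 20*w^3 + 66*w^2 + 99*w - 270) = (w - 5)*(w + 3)*(w^4 - 7*w^3 + w^2 + 63*w - 90) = (w - 5)^2*(w + 3)*(w^3 - 2*w^2 - 9*w + 18) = (w - 5)^2*(w - 2)*(w + 3)*(w^2 - 9) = (w - 5)^2*(w - 2)*(w + 3)^2*(w - 3)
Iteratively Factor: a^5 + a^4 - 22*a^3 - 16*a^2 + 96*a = (a)*(a^4 + a^3 - 22*a^2 - 16*a + 96) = a*(a + 4)*(a^3 - 3*a^2 - 10*a + 24) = a*(a + 3)*(a + 4)*(a^2 - 6*a + 8) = a*(a - 2)*(a + 3)*(a + 4)*(a - 4)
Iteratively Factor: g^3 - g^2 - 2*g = (g)*(g^2 - g - 2) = g*(g + 1)*(g - 2)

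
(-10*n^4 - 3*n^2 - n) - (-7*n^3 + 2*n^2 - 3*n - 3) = -10*n^4 + 7*n^3 - 5*n^2 + 2*n + 3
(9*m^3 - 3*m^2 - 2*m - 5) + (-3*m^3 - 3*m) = 6*m^3 - 3*m^2 - 5*m - 5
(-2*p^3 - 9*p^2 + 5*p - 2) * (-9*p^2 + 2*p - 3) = 18*p^5 + 77*p^4 - 57*p^3 + 55*p^2 - 19*p + 6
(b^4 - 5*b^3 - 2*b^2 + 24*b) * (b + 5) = b^5 - 27*b^3 + 14*b^2 + 120*b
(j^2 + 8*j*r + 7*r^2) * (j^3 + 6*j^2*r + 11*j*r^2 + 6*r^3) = j^5 + 14*j^4*r + 66*j^3*r^2 + 136*j^2*r^3 + 125*j*r^4 + 42*r^5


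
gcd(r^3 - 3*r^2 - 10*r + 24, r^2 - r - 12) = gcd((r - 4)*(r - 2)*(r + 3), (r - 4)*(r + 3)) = r^2 - r - 12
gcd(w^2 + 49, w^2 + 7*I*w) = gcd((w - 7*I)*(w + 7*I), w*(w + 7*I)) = w + 7*I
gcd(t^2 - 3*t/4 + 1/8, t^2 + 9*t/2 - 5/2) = t - 1/2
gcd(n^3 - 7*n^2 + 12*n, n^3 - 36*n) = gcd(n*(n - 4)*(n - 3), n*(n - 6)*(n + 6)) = n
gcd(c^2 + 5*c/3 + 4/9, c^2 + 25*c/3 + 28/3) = c + 4/3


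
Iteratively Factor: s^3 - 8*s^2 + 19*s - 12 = (s - 3)*(s^2 - 5*s + 4) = (s - 3)*(s - 1)*(s - 4)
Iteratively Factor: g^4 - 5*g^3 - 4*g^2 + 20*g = (g - 5)*(g^3 - 4*g) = (g - 5)*(g - 2)*(g^2 + 2*g) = g*(g - 5)*(g - 2)*(g + 2)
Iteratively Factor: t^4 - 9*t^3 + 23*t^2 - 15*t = (t)*(t^3 - 9*t^2 + 23*t - 15) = t*(t - 1)*(t^2 - 8*t + 15) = t*(t - 5)*(t - 1)*(t - 3)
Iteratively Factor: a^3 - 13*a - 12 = (a + 3)*(a^2 - 3*a - 4) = (a - 4)*(a + 3)*(a + 1)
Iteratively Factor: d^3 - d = (d - 1)*(d^2 + d) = (d - 1)*(d + 1)*(d)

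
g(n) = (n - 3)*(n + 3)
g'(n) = 2*n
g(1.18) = -7.61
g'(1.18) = 2.36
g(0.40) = -8.84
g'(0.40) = 0.80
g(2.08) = -4.67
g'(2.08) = 4.16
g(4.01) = 7.08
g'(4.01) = 8.02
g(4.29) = 9.40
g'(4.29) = 8.58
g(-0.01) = -9.00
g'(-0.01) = -0.02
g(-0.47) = -8.78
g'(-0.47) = -0.94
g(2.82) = -1.05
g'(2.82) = 5.64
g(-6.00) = 27.00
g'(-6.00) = -12.00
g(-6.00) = 27.00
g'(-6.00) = -12.00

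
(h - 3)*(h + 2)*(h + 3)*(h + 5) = h^4 + 7*h^3 + h^2 - 63*h - 90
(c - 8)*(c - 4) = c^2 - 12*c + 32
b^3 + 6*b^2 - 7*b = b*(b - 1)*(b + 7)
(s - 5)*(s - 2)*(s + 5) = s^3 - 2*s^2 - 25*s + 50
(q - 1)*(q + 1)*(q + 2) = q^3 + 2*q^2 - q - 2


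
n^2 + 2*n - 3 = (n - 1)*(n + 3)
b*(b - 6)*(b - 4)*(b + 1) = b^4 - 9*b^3 + 14*b^2 + 24*b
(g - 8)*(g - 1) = g^2 - 9*g + 8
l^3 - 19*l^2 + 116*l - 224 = (l - 8)*(l - 7)*(l - 4)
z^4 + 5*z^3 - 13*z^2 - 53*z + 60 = (z - 3)*(z - 1)*(z + 4)*(z + 5)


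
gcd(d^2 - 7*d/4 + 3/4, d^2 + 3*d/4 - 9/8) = d - 3/4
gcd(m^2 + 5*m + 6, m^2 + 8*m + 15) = m + 3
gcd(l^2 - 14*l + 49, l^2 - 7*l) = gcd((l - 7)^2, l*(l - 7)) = l - 7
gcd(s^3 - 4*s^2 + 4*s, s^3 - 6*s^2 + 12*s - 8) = s^2 - 4*s + 4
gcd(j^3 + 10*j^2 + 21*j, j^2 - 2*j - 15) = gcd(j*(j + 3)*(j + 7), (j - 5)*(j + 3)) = j + 3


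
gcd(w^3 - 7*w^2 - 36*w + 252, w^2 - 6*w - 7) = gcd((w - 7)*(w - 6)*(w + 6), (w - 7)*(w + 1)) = w - 7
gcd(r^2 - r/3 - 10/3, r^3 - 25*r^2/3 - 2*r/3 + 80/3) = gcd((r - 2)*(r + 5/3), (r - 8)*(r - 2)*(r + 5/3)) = r^2 - r/3 - 10/3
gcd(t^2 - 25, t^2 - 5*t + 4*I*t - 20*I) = t - 5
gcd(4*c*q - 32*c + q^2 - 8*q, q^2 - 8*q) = q - 8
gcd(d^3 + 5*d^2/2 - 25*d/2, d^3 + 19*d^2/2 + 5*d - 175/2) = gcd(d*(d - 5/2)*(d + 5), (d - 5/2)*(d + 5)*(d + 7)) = d^2 + 5*d/2 - 25/2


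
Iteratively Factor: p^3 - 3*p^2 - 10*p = (p - 5)*(p^2 + 2*p) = (p - 5)*(p + 2)*(p)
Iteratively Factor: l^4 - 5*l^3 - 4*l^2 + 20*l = (l + 2)*(l^3 - 7*l^2 + 10*l) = (l - 5)*(l + 2)*(l^2 - 2*l) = l*(l - 5)*(l + 2)*(l - 2)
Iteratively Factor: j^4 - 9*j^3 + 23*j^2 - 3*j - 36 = (j - 3)*(j^3 - 6*j^2 + 5*j + 12) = (j - 3)*(j + 1)*(j^2 - 7*j + 12) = (j - 3)^2*(j + 1)*(j - 4)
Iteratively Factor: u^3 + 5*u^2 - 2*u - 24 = (u + 4)*(u^2 + u - 6) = (u + 3)*(u + 4)*(u - 2)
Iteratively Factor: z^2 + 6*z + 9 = (z + 3)*(z + 3)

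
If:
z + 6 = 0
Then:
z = -6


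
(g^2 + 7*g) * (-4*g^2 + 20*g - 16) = -4*g^4 - 8*g^3 + 124*g^2 - 112*g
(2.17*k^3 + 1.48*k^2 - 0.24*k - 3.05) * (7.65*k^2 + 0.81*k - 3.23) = 16.6005*k^5 + 13.0797*k^4 - 7.6463*k^3 - 28.3073*k^2 - 1.6953*k + 9.8515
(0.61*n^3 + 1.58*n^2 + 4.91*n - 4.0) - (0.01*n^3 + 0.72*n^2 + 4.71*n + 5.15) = 0.6*n^3 + 0.86*n^2 + 0.2*n - 9.15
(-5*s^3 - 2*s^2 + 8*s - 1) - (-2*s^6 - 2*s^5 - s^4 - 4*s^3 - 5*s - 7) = 2*s^6 + 2*s^5 + s^4 - s^3 - 2*s^2 + 13*s + 6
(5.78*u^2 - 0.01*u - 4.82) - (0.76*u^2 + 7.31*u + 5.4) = 5.02*u^2 - 7.32*u - 10.22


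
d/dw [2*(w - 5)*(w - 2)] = 4*w - 14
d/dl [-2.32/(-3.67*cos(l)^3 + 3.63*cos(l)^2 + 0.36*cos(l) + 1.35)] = (25.5432*cos(l)^2 - 16.8432*cos(l) - 0.8352)*sin(l)/(-3.67*cos(l)^3 + 3.63*cos(l)^2 + 0.36*cos(l) + 1.35)^2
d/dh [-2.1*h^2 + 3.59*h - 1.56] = 3.59 - 4.2*h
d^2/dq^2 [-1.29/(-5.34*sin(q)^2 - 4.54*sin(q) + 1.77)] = (-147.140496*sin(q)^4 - 93.822732*sin(q)^3 + 145.350492*sin(q)^2 + 177.279282*sin(q) + 77.563572)/(5.34*sin(q)^2 + 4.54*sin(q) - 1.77)^3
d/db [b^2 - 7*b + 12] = 2*b - 7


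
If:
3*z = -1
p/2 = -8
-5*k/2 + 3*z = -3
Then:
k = 4/5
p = -16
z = -1/3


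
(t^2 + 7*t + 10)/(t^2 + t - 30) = (t^2 + 7*t + 10)/(t^2 + t - 30)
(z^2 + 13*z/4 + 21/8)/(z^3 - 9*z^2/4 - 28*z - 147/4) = (z + 3/2)/(z^2 - 4*z - 21)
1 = 1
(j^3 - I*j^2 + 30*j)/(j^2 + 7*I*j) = (j^2 - I*j + 30)/(j + 7*I)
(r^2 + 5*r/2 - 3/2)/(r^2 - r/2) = (r + 3)/r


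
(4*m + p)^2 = 16*m^2 + 8*m*p + p^2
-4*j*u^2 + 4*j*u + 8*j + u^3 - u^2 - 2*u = (-4*j + u)*(u - 2)*(u + 1)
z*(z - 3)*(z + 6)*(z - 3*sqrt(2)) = z^4 - 3*sqrt(2)*z^3 + 3*z^3 - 18*z^2 - 9*sqrt(2)*z^2 + 54*sqrt(2)*z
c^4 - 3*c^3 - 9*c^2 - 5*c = c*(c - 5)*(c + 1)^2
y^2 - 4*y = y*(y - 4)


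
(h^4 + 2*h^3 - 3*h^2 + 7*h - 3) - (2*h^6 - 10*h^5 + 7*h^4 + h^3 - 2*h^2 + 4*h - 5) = -2*h^6 + 10*h^5 - 6*h^4 + h^3 - h^2 + 3*h + 2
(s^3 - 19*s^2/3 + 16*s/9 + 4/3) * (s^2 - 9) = s^5 - 19*s^4/3 - 65*s^3/9 + 175*s^2/3 - 16*s - 12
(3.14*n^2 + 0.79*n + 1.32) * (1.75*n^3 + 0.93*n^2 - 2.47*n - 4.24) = 5.495*n^5 + 4.3027*n^4 - 4.7111*n^3 - 14.0373*n^2 - 6.61*n - 5.5968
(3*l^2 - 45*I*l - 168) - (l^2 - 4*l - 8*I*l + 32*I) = 2*l^2 + 4*l - 37*I*l - 168 - 32*I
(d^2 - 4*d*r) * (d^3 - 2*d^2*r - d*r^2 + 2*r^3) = d^5 - 6*d^4*r + 7*d^3*r^2 + 6*d^2*r^3 - 8*d*r^4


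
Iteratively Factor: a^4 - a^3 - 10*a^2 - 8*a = (a + 1)*(a^3 - 2*a^2 - 8*a) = a*(a + 1)*(a^2 - 2*a - 8) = a*(a - 4)*(a + 1)*(a + 2)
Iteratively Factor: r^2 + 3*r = (r)*(r + 3)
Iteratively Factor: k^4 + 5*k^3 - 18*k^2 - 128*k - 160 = (k + 2)*(k^3 + 3*k^2 - 24*k - 80) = (k + 2)*(k + 4)*(k^2 - k - 20) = (k + 2)*(k + 4)^2*(k - 5)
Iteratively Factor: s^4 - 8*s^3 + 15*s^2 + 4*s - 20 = (s + 1)*(s^3 - 9*s^2 + 24*s - 20) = (s - 5)*(s + 1)*(s^2 - 4*s + 4) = (s - 5)*(s - 2)*(s + 1)*(s - 2)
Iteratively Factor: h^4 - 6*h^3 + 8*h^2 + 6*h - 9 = (h - 3)*(h^3 - 3*h^2 - h + 3) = (h - 3)*(h - 1)*(h^2 - 2*h - 3) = (h - 3)^2*(h - 1)*(h + 1)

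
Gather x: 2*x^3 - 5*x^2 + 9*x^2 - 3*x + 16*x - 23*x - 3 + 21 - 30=2*x^3 + 4*x^2 - 10*x - 12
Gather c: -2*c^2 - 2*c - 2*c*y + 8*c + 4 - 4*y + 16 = -2*c^2 + c*(6 - 2*y) - 4*y + 20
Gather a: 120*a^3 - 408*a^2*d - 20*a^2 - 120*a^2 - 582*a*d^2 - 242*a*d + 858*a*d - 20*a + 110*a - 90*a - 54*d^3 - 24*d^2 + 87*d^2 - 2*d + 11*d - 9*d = 120*a^3 + a^2*(-408*d - 140) + a*(-582*d^2 + 616*d) - 54*d^3 + 63*d^2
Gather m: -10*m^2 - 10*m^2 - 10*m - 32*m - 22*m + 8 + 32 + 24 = -20*m^2 - 64*m + 64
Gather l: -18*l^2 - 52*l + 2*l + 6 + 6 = -18*l^2 - 50*l + 12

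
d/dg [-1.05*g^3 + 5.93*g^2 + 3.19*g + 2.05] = -3.15*g^2 + 11.86*g + 3.19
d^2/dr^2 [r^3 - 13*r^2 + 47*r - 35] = 6*r - 26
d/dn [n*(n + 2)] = 2*n + 2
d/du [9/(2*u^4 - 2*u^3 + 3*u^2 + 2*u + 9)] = 18*(-4*u^3 + 3*u^2 - 3*u - 1)/(2*u^4 - 2*u^3 + 3*u^2 + 2*u + 9)^2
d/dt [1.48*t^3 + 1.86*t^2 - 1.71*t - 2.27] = 4.44*t^2 + 3.72*t - 1.71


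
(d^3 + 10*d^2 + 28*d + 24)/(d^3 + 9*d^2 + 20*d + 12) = (d + 2)/(d + 1)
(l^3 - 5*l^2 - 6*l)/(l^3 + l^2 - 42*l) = (l + 1)/(l + 7)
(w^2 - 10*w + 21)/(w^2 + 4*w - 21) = (w - 7)/(w + 7)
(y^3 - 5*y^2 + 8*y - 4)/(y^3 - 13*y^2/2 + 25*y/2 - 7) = 2*(y - 2)/(2*y - 7)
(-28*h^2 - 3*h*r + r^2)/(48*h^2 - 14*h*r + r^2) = (-28*h^2 - 3*h*r + r^2)/(48*h^2 - 14*h*r + r^2)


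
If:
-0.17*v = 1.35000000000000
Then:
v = -7.94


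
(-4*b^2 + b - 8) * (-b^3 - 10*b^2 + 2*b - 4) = 4*b^5 + 39*b^4 - 10*b^3 + 98*b^2 - 20*b + 32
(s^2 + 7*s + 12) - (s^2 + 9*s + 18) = -2*s - 6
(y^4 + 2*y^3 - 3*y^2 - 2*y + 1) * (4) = 4*y^4 + 8*y^3 - 12*y^2 - 8*y + 4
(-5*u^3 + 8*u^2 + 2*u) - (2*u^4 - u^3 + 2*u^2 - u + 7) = -2*u^4 - 4*u^3 + 6*u^2 + 3*u - 7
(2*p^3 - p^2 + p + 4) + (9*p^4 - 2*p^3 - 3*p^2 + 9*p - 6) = 9*p^4 - 4*p^2 + 10*p - 2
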